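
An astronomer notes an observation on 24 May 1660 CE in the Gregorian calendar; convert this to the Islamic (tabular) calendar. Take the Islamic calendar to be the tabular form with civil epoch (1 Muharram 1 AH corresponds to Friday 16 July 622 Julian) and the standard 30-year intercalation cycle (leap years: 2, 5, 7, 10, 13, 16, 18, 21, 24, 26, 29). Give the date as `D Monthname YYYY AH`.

Julian Day Number of the source date = 2327507.
Converting JDN 2327507 to the tabular Islamic calendar gives 14 Ramadan 1070 AH.

14 Ramadan 1070 AH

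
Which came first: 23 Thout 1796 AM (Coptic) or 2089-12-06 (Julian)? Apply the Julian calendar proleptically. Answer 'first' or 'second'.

The two dates have Julian Day Numbers 2480676 and 2484405 respectively.
Since 2480676 < 2484405, the first date comes first.

first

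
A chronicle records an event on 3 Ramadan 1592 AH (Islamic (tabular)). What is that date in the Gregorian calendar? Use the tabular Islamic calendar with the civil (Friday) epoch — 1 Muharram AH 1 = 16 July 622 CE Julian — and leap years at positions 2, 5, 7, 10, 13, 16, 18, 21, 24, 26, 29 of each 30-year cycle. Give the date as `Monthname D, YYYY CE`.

October 27, 2166 CE

Both dates share Julian Day Number 2512475; in the Gregorian calendar that is 27 October 2166 CE.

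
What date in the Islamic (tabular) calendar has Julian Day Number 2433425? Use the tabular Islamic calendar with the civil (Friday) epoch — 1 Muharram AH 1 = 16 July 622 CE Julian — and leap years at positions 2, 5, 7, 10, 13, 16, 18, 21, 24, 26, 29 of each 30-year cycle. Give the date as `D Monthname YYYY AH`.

5 Sha'ban 1369 AH

The Gregorian equivalent of JDN 2433425 is 23 May 1950.
In the tabular Islamic calendar that day is 5 Sha'ban 1369 AH.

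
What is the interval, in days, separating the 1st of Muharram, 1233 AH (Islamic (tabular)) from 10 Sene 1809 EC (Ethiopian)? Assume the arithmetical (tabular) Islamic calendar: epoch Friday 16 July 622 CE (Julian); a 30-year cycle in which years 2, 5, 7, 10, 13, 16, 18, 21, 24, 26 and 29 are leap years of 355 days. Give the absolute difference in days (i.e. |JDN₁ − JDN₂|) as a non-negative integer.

JDN of the first date = 2385020.
JDN of the second date = 2384872.
|2384872 − 2385020| = 148.

148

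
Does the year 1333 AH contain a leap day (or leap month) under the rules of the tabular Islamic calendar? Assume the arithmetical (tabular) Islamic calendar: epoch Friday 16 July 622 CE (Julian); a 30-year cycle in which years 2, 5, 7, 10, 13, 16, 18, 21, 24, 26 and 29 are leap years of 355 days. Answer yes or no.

Year 1333 AH is year 13 of its 30-year cycle; leap positions are 2, 5, 7, 10, 13, 16, 18, 21, 24, 26, 29, so it is a leap year (355 days).

yes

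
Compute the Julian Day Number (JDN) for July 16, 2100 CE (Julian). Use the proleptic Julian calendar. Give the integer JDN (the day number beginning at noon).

Equivalently 30 July 2100 (Gregorian).
JDN 2451545 is 1 January 2000 CE (Gregorian); the target day is +36735 days from there, so JDN = 2488280.

2488280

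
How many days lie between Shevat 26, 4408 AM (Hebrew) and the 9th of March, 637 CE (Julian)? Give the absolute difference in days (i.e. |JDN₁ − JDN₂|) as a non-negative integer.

3975

First date → JDN 1957765; second date → JDN 1953790.
The interval is |1957765 − 1953790| = 3975 days.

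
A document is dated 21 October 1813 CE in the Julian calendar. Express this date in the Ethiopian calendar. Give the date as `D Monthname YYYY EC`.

24 Tikimt 1806 EC

Both dates share Julian Day Number 2383550; in the Ethiopian calendar that is 24 Tikimt 1806 EC.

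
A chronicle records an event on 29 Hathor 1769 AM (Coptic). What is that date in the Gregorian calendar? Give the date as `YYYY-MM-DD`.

Julian Day Number of the source date = 2470880.
Converting JDN 2470880 to the Gregorian calendar gives 8 December 2052 CE.

2052-12-08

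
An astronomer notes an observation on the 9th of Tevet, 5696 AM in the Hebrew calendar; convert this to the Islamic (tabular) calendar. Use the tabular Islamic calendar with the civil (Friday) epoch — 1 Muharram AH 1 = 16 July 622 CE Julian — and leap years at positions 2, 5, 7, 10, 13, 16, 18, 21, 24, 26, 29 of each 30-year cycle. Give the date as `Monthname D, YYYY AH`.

Julian Day Number of the source date = 2428172.
Converting JDN 2428172 to the tabular Islamic calendar gives 9 Shawwal 1354 AH.

Shawwal 9, 1354 AH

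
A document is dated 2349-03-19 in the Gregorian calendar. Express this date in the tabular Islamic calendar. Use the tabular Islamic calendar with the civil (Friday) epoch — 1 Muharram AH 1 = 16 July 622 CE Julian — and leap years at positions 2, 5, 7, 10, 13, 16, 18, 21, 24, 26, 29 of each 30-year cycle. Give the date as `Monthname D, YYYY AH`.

Sha'ban 28, 1780 AH

Julian Day Number of the source date = 2579092.
Converting JDN 2579092 to the tabular Islamic calendar gives 28 Sha'ban 1780 AH.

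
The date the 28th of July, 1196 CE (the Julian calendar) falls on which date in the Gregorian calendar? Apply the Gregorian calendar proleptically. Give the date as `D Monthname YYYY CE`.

At this point the Julian calendar is 7 days behind the Gregorian.
28 July 1196 Julian + 7 days → 4 August 1196 Gregorian.

4 August 1196 CE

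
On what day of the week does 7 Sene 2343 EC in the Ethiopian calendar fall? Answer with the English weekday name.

Sunday

In the Gregorian calendar this is 17 June 2351 (JDN 2579912).
JDN 2579912 mod 7 = 6, and JDN 0 was a Monday, so this is a Sunday.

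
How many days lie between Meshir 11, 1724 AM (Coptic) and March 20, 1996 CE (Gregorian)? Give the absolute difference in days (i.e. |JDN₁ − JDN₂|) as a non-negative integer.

JDN of the first date = 2454516.
JDN of the second date = 2450163.
|2450163 − 2454516| = 4353.

4353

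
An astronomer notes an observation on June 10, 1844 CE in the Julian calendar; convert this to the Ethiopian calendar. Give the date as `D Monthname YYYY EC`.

16 Sene 1836 EC

The source date corresponds to 22 June 1844 in the Gregorian calendar (JDN 2394740).
That day falls on 16 Sene 1836 EC in the Ethiopian calendar.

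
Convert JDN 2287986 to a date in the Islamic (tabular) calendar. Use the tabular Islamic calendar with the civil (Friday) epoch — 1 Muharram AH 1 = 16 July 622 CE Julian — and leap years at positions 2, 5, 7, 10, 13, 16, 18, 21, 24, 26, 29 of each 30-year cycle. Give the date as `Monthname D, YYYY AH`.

JDN 2287986 is 11 March 1552 in the proleptic Gregorian calendar.
In the tabular Islamic calendar that day is Rabi' al-Awwal 5, 959 AH.

Rabi' al-Awwal 5, 959 AH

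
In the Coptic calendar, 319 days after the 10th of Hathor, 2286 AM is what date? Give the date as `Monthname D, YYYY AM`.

JDN of the 10th of Hathor, 2286 AM = 2659695.
2659695 + 319 = 2660014.
JDN 2660014 in the Coptic calendar is Thout 24, 2287 AM.

Thout 24, 2287 AM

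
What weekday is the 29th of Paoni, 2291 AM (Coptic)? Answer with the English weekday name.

Monday

In the Gregorian calendar this is 10 July 2575 (JDN 2661750).
Since JDN mod 7 = 0 (0 = Monday), the day is Monday.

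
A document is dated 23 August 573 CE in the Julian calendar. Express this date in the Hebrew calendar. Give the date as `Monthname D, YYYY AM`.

Both dates share Julian Day Number 1930581; in the Hebrew calendar that is 8 Elul 4333 AM.

Elul 8, 4333 AM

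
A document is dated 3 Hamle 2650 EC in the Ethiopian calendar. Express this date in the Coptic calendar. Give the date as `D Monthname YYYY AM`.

3 Epip 2374 AM

The source date corresponds to 15 July 2658 in the Gregorian calendar (JDN 2692070).
That day falls on 3 Epip 2374 AM in the Coptic calendar.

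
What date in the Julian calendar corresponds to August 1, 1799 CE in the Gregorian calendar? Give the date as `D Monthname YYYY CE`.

For dates in this range the Gregorian date is 11 days ahead of the Julian.
1 August 1799 Gregorian − 11 days → 21 July 1799 Julian.

21 July 1799 CE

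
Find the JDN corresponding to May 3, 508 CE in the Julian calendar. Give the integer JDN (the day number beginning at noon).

In the proleptic Gregorian calendar the same day is 5 May 508.
JDN 2299161 is 15 October 1582 CE (Gregorian); the target day is −392433 days from there, so JDN = 1906728.

1906728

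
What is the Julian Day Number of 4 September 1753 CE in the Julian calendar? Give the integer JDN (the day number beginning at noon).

In the Gregorian calendar the same day is 15 September 1753.
JDN 2400001 is 17 November 1858 CE (Gregorian), MJD 0; the target day is −38413 days from there, so JDN = 2361588.

2361588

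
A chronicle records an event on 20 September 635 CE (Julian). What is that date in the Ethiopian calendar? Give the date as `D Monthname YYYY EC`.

The source date corresponds to 23 September 635 in the proleptic Gregorian calendar (JDN 1953254).
That day falls on 22 Meskerem 628 EC in the Ethiopian calendar.

22 Meskerem 628 EC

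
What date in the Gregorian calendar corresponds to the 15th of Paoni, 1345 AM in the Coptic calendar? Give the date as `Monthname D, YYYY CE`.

Both dates share Julian Day Number 2316210; in the Gregorian calendar that is 19 June 1629 CE.

June 19, 1629 CE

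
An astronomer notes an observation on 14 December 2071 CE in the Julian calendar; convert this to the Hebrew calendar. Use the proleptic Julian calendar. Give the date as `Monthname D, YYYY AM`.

Tevet 5, 5832 AM

The source date corresponds to 27 December 2071 in the Gregorian calendar (JDN 2477838).
That day falls on 5 Tevet 5832 AM in the Hebrew calendar.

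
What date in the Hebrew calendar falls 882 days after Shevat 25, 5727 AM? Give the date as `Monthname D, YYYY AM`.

Tammuz 20, 5729 AM

JDN of Shevat 25, 5727 AM = 2439527.
2439527 + 882 = 2440409.
JDN 2440409 in the Hebrew calendar is Tammuz 20, 5729 AM.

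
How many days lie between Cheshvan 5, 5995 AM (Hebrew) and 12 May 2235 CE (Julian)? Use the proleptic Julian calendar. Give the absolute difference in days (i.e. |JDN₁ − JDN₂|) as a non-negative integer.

First date → JDN 2537313; second date → JDN 2537523.
The interval is |2537313 − 2537523| = 210 days.

210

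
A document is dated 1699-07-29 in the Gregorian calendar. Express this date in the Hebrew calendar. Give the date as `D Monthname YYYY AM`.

3 Av 5459 AM

Both dates share Julian Day Number 2341817; in the Hebrew calendar that is 3 Av 5459 AM.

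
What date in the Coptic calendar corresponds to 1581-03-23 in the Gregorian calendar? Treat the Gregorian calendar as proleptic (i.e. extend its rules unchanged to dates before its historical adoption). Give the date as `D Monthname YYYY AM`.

17 Paremhat 1297 AM

Both dates share Julian Day Number 2298590; in the Coptic calendar that is 17 Paremhat 1297 AM.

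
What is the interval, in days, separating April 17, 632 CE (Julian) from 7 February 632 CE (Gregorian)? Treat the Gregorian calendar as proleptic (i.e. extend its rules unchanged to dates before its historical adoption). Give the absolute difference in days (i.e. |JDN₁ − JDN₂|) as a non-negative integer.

JDN of the first date = 1952003.
JDN of the second date = 1951930.
|1951930 − 1952003| = 73.

73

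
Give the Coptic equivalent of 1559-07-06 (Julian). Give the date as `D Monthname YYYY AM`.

Both dates share Julian Day Number 2290669; in the Coptic calendar that is 12 Epip 1275 AM.

12 Epip 1275 AM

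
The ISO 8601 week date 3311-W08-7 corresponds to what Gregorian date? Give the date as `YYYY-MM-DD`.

ISO week 1 of 3311 is the week containing the first Thursday of 3311.
Week 8, day 7 (Sunday) lands on 3311-02-22.

3311-02-22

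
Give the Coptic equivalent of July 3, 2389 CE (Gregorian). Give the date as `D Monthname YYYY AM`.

23 Paoni 2105 AM

Both dates share Julian Day Number 2593808; in the Coptic calendar that is 23 Paoni 2105 AM.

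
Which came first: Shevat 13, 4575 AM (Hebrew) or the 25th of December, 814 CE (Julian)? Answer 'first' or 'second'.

second

First date → JDN 2018763; second date → JDN 2018730.
JDN 2018730 < JDN 2018763, so the second date is earlier.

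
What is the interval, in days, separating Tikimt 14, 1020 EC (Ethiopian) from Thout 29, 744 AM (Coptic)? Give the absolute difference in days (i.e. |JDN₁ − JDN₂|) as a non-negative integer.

15

JDN of the first date = 2096454.
JDN of the second date = 2096439.
|2096439 − 2096454| = 15.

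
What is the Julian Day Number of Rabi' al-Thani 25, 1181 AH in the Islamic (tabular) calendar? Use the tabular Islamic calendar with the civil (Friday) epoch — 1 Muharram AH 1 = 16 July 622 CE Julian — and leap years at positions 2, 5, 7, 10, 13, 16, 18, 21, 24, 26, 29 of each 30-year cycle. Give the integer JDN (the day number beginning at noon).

2366706

Equivalently 20 September 1767 (Gregorian).
JDN 2400001 is 17 November 1858 CE (Gregorian), MJD 0; the target day is −33295 days from there, so JDN = 2366706.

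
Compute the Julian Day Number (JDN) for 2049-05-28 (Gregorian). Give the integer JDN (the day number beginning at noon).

2469590

JDN 2400001 is 17 November 1858 CE (Gregorian), MJD 0; the target day is +69589 days from there, so JDN = 2469590.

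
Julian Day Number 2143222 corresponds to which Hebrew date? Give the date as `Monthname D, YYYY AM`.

The proleptic Gregorian equivalent of JDN 2143222 is 4 November 1155.
In the Hebrew calendar that day is Kislev 1, 4916 AM.

Kislev 1, 4916 AM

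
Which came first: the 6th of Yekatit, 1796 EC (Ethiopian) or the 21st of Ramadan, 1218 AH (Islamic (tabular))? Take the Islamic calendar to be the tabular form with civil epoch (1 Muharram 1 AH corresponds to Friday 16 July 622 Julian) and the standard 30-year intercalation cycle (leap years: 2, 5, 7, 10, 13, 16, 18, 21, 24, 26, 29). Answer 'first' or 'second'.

second

Converting both to JDN: 2380000 vs 2379960; the smaller is the second.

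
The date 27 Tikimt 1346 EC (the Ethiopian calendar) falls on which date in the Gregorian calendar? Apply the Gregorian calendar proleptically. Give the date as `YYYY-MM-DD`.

1353-11-01

Both dates share Julian Day Number 2215538; in the Gregorian calendar that is 1 November 1353 CE.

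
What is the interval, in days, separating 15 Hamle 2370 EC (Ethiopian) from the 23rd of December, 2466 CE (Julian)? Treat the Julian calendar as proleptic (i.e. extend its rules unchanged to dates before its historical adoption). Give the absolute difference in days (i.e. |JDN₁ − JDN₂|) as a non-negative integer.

First date → JDN 2589812; second date → JDN 2622121.
The interval is |2589812 − 2622121| = 32309 days.

32309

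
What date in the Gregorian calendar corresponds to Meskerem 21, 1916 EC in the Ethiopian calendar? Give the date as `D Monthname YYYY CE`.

2 October 1923 CE

Julian Day Number of the source date = 2423695.
Converting JDN 2423695 to the Gregorian calendar gives 2 October 1923 CE.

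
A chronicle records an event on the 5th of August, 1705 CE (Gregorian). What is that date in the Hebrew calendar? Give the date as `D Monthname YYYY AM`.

15 Av 5465 AM

Julian Day Number of the source date = 2344015.
Converting JDN 2344015 to the Hebrew calendar gives 15 Av 5465 AM.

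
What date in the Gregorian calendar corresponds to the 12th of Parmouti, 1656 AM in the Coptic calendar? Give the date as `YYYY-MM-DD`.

1940-04-20

Julian Day Number of the source date = 2429740.
Converting JDN 2429740 to the Gregorian calendar gives 20 April 1940 CE.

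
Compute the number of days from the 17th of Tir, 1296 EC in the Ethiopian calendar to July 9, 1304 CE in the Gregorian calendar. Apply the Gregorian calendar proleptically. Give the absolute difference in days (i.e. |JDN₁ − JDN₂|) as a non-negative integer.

First date → JDN 2197356; second date → JDN 2197526.
The interval is |2197356 − 2197526| = 170 days.

170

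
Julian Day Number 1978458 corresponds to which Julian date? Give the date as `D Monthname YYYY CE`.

21 September 704 CE

The proleptic Gregorian equivalent of JDN 1978458 is 25 September 704.
In the Julian calendar that day is 21 September 704 CE.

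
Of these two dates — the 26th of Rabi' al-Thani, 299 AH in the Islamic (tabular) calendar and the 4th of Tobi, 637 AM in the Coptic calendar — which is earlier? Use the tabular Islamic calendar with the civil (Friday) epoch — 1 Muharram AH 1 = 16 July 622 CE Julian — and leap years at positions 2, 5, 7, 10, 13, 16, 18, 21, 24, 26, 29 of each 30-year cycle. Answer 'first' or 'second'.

first

First date → JDN 2054155; second date → JDN 2057452.
JDN 2054155 < JDN 2057452, so the first date is earlier.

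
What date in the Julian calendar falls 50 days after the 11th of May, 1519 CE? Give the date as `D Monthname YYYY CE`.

The starting date is JDN 2276003; 2276003 + 50 = 2276053.
JDN 2276053 corresponds to 30 June 1519 CE.

30 June 1519 CE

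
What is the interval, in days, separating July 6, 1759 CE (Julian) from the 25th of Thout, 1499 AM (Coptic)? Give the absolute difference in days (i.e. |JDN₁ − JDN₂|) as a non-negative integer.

8479

JDN of the first date = 2363719.
JDN of the second date = 2372198.
|2372198 − 2363719| = 8479.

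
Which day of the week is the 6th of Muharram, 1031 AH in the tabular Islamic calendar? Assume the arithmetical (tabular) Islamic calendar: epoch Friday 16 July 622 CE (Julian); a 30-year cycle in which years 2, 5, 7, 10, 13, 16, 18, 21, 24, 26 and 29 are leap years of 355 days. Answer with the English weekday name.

Sunday

This is JDN 2313443 (21 November 1621 Gregorian).
JDN 2313443 mod 7 = 6, and JDN 0 was a Monday, so this is a Sunday.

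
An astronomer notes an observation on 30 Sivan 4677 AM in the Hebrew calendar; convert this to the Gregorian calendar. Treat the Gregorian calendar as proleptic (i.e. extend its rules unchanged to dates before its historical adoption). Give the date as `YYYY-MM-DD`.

Both dates share Julian Day Number 2056166; in the Gregorian calendar that is 28 June 917 CE.

0917-06-28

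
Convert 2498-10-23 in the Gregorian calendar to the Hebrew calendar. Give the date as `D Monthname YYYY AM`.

Both dates share Julian Day Number 2633732; in the Hebrew calendar that is 8 Cheshvan 6259 AM.

8 Cheshvan 6259 AM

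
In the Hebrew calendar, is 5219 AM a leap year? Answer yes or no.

Hebrew year 5219 is year 13 of its 19-year Metonic cycle; leap years are at positions 3, 6, 8, 11, 14, 17, 19, so it is a common year (12 months).

no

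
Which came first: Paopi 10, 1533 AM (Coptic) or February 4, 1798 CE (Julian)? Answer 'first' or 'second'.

second

The two dates have Julian Day Numbers 2384632 and 2377812 respectively.
Since 2377812 < 2384632, the second date comes first.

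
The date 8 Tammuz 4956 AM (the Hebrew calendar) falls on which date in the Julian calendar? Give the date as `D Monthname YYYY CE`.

6 June 1196 CE

Both dates share Julian Day Number 2158054; in the Julian calendar that is 6 June 1196 CE.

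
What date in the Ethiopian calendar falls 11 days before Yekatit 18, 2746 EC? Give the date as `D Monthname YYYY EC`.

7 Yekatit 2746 EC

JDN of Yekatit 18, 2746 EC = 2726999.
2726999 − 11 = 2726988.
JDN 2726988 in the Ethiopian calendar is 7 Yekatit 2746 EC.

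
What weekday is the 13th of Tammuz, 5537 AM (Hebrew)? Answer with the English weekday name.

Friday

In the Gregorian calendar this is 18 July 1777 (JDN 2370295).
2370295 ≡ 4 (mod 7); counting from Monday = 0 gives Friday.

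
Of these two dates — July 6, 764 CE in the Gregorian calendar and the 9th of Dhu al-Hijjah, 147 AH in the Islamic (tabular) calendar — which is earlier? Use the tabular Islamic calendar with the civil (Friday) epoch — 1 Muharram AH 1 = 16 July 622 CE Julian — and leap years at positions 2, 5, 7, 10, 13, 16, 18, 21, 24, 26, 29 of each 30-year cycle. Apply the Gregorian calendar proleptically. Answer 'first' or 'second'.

The two dates have Julian Day Numbers 2000292 and 2000511 respectively.
Since 2000292 < 2000511, the first date comes first.

first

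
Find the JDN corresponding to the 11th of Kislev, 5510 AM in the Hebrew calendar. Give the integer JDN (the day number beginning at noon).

Equivalently 21 November 1749 (Gregorian).
JDN 2299161 is 15 October 1582 CE (Gregorian); the target day is +61033 days from there, so JDN = 2360194.

2360194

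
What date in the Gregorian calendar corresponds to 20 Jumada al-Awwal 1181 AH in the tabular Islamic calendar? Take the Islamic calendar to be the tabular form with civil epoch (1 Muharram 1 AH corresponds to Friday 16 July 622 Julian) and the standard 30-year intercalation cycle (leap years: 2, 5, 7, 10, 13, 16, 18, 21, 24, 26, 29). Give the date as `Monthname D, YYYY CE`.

Both dates share Julian Day Number 2366730; in the Gregorian calendar that is 14 October 1767 CE.

October 14, 1767 CE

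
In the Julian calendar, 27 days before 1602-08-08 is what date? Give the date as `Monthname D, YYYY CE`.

July 12, 1602 CE

JDN of 1602-08-08 = 2306408.
2306408 − 27 = 2306381.
JDN 2306381 in the Julian calendar is July 12, 1602 CE.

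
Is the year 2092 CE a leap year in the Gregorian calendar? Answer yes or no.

yes

2092 is divisible by 4 and not by 100, so it is a leap year.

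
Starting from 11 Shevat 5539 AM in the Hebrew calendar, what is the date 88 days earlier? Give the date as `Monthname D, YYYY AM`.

The starting date is JDN 2370854; 2370854 − 88 = 2370766.
JDN 2370766 corresponds to Cheshvan 11, 5539 AM.

Cheshvan 11, 5539 AM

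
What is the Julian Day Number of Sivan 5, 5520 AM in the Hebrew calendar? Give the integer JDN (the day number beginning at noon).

Equivalently 20 May 1760 (Gregorian).
JDN 2400001 is 17 November 1858 CE (Gregorian), MJD 0; the target day is −35974 days from there, so JDN = 2364027.

2364027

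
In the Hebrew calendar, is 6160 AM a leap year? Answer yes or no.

no

Hebrew year 6160 is year 4 of its 19-year Metonic cycle; leap years are at positions 3, 6, 8, 11, 14, 17, 19, so it is a common year (12 months).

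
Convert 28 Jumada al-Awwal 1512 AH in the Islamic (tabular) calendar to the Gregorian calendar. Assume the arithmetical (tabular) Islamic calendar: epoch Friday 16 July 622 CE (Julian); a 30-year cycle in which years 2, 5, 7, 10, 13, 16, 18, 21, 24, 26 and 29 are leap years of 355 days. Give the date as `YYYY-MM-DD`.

2088-12-12

Julian Day Number of the source date = 2484033.
Converting JDN 2484033 to the Gregorian calendar gives 12 December 2088 CE.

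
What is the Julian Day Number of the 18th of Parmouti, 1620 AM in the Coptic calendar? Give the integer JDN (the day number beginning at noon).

2416597

Equivalently 26 April 1904 (Gregorian).
JDN 2451545 is 1 January 2000 CE (Gregorian); the target day is −34948 days from there, so JDN = 2416597.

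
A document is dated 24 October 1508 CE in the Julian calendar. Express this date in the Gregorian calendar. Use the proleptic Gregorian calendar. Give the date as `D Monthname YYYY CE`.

3 November 1508 CE

For dates in this range the Gregorian date is 10 days ahead of the Julian.
24 October 1508 Julian + 10 days → 3 November 1508 Gregorian.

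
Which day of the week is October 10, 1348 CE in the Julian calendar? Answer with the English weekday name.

This is JDN 2213698 (18 October 1348 Gregorian).
JDN 2213698 mod 7 = 4, and JDN 0 was a Monday, so this is a Friday.

Friday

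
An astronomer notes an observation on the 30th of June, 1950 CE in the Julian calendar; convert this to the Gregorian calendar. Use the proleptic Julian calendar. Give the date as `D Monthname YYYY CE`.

13 July 1950 CE

The Julian–Gregorian offset here is 13 days (Julian trailing).
30 June 1950 Julian + 13 days → 13 July 1950 Gregorian.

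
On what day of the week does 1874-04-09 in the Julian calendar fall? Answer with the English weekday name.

Tuesday

Equivalently 21 April 1874 Gregorian, JDN 2405635.
JDN 2405635 mod 7 = 1, and JDN 0 was a Monday, so this is a Tuesday.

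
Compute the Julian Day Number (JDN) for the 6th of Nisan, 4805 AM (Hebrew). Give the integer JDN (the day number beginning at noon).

2102829

In the proleptic Gregorian calendar the same day is 1 April 1045.
JDN 2451545 is 1 January 2000 CE (Gregorian); the target day is −348716 days from there, so JDN = 2102829.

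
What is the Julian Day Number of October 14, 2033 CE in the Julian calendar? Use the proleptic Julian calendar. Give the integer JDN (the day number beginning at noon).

2463898

Equivalently 27 October 2033 (Gregorian).
JDN 2451545 is 1 January 2000 CE (Gregorian); the target day is +12353 days from there, so JDN = 2463898.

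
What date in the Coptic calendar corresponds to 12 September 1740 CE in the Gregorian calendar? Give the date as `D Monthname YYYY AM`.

Both dates share Julian Day Number 2356837; in the Coptic calendar that is 4 Thout 1457 AM.

4 Thout 1457 AM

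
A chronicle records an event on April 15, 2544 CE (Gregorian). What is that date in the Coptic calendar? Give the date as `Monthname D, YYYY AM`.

Parmouti 3, 2260 AM

Julian Day Number of the source date = 2650342.
Converting JDN 2650342 to the Coptic calendar gives 3 Parmouti 2260 AM.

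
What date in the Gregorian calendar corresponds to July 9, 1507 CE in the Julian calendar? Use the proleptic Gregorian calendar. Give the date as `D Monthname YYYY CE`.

For dates in this range the Gregorian date is 10 days ahead of the Julian.
9 July 1507 Julian + 10 days → 19 July 1507 Gregorian.

19 July 1507 CE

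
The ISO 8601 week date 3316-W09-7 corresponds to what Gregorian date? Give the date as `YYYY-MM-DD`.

ISO week 1 of 3316 is the week containing the first Thursday of 3316.
Week 9, day 7 (Sunday) lands on 3316-03-01.

3316-03-01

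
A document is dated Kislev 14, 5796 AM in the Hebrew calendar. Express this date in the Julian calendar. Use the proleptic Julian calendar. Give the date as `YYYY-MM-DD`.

Both dates share Julian Day Number 2464677; in the Julian calendar that is 2 December 2035 CE.

2035-12-02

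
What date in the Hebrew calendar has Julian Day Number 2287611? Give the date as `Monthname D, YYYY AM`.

JDN 2287611 is 2 March 1551 in the proleptic Gregorian calendar.
In the Hebrew calendar that day is Adar 14, 5311 AM.

Adar 14, 5311 AM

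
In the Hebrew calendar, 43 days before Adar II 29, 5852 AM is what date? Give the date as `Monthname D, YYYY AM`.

Adar I 16, 5852 AM

JDN of Adar II 29, 5852 AM = 2485245.
2485245 − 43 = 2485202.
JDN 2485202 in the Hebrew calendar is Adar I 16, 5852 AM.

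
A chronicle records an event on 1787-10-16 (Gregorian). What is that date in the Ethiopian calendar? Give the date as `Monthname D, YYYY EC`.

Both dates share Julian Day Number 2374037; in the Ethiopian calendar that is 7 Tikimt 1780 EC.

Tikimt 7, 1780 EC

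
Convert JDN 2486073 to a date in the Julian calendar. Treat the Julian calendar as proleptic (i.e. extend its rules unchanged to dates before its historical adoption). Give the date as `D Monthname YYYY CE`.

1 July 2094 CE

The Gregorian equivalent of JDN 2486073 is 14 July 2094.
In the Julian calendar that day is 1 July 2094 CE.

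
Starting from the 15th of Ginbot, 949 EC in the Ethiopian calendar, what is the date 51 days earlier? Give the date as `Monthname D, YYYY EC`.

Megabit 24, 949 EC

Counting 51 days back from JDN 2070732 reaches JDN 2070681, which is Megabit 24, 949 EC.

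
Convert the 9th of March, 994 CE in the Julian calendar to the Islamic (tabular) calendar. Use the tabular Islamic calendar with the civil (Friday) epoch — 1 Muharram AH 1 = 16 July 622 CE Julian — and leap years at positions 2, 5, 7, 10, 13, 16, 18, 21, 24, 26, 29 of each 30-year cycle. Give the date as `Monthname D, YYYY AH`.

Both dates share Julian Day Number 2084184; in the tabular Islamic calendar that is 23 Muharram 384 AH.

Muharram 23, 384 AH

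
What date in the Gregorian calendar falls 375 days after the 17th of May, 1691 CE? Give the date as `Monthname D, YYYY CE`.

May 26, 1692 CE

JDN of the 17th of May, 1691 CE = 2338822.
2338822 + 375 = 2339197.
JDN 2339197 in the Gregorian calendar is May 26, 1692 CE.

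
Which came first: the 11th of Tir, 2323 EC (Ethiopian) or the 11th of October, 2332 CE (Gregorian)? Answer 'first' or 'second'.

first

Converting both to JDN: 2572461 vs 2573089; the smaller is the first.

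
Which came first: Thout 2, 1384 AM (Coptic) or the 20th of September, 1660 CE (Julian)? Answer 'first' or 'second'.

Converting both to JDN: 2330172 vs 2327636; the smaller is the second.

second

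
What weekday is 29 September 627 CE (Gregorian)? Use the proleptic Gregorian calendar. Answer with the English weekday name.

Since JDN mod 7 = 5 (0 = Monday), the day is Saturday.

Saturday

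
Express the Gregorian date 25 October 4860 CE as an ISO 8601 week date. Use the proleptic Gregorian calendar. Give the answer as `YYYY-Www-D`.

The weekday is Monday (ISO weekday 1).
That Monday belongs to ISO week 44 of ISO year 4860.

4860-W44-1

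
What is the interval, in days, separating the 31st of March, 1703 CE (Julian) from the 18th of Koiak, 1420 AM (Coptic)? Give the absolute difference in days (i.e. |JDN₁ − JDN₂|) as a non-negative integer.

JDN of the first date = 2343168.
JDN of the second date = 2343427.
|2343427 − 2343168| = 259.

259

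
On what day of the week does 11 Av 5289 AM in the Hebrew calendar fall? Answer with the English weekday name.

Saturday

This is JDN 2279723 (27 July 1529 Gregorian).
JDN 2279723 mod 7 = 5, and JDN 0 was a Monday, so this is a Saturday.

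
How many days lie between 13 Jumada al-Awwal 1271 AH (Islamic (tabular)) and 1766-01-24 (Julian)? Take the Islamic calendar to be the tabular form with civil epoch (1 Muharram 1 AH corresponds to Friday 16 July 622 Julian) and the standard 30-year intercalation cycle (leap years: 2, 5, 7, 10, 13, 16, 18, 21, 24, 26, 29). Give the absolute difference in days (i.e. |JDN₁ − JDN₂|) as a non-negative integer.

First date → JDN 2398616; second date → JDN 2366113.
The interval is |2398616 − 2366113| = 32503 days.

32503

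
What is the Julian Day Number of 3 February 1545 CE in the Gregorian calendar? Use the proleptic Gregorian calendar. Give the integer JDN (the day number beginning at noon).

2285393

JDN 2299161 is 15 October 1582 CE (Gregorian); the target day is −13768 days from there, so JDN = 2285393.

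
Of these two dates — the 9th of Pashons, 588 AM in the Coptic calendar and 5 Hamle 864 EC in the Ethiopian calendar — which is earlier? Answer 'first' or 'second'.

Converting both to JDN: 2039680 vs 2039736; the smaller is the first.

first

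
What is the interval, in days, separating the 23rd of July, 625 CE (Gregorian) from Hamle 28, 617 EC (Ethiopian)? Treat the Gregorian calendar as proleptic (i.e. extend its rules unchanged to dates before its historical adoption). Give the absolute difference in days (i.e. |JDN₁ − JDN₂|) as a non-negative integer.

JDN of the first date = 1949540.
JDN of the second date = 1949542.
|1949542 − 1949540| = 2.

2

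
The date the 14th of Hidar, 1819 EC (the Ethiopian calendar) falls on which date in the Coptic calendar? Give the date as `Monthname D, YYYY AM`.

Julian Day Number of the source date = 2388318.
Converting JDN 2388318 to the Coptic calendar gives 14 Hathor 1543 AM.

Hathor 14, 1543 AM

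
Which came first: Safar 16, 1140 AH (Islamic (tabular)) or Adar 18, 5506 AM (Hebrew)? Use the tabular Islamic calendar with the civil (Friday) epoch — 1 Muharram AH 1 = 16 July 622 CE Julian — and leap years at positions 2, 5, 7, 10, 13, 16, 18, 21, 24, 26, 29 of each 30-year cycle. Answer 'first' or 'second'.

first

First date → JDN 2352109; second date → JDN 2358842.
JDN 2352109 < JDN 2358842, so the first date is earlier.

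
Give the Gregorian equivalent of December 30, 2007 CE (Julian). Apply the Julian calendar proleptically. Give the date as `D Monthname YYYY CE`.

12 January 2008 CE

At this point the Julian calendar is 13 days behind the Gregorian.
30 December 2007 Julian + 13 days → 12 January 2008 Gregorian.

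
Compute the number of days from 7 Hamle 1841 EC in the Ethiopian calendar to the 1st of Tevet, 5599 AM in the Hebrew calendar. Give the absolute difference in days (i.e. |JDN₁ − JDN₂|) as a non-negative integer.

First date → JDN 2396587; second date → JDN 2392727.
The interval is |2396587 − 2392727| = 3860 days.

3860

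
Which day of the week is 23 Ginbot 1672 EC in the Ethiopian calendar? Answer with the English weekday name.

Tuesday

Equivalently 28 May 1680 Gregorian, JDN 2334816.
Since JDN mod 7 = 1 (0 = Monday), the day is Tuesday.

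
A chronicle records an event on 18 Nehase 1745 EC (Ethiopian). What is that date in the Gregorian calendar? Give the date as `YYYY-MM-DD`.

1753-08-22

Julian Day Number of the source date = 2361564.
Converting JDN 2361564 to the Gregorian calendar gives 22 August 1753 CE.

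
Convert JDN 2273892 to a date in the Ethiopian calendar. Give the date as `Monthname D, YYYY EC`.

The proleptic Gregorian equivalent of JDN 2273892 is 9 August 1513.
In the Ethiopian calendar that day is Nehase 6, 1505 EC.

Nehase 6, 1505 EC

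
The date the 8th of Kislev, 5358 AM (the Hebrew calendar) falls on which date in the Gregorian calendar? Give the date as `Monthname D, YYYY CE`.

November 18, 1597 CE

Both dates share Julian Day Number 2304674; in the Gregorian calendar that is 18 November 1597 CE.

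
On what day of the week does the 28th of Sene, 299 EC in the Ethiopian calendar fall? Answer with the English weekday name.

In the proleptic Gregorian calendar this is 23 June 307 (JDN 1833362).
JDN 1833362 mod 7 = 6, and JDN 0 was a Monday, so this is a Sunday.

Sunday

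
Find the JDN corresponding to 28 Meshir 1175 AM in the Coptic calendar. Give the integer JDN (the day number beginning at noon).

In the proleptic Gregorian calendar the same day is 3 March 1459.
JDN 2299161 is 15 October 1582 CE (Gregorian); the target day is −45151 days from there, so JDN = 2254010.

2254010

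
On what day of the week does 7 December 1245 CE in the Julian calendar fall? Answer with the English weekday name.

This is JDN 2176135 (14 December 1245 Gregorian).
Since JDN mod 7 = 3 (0 = Monday), the day is Thursday.

Thursday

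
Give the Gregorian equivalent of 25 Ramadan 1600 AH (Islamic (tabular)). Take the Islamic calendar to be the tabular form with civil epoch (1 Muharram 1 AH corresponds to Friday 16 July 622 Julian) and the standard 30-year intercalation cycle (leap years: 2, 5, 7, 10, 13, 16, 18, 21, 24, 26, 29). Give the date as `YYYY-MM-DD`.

2174-08-23

Both dates share Julian Day Number 2515332; in the Gregorian calendar that is 23 August 2174 CE.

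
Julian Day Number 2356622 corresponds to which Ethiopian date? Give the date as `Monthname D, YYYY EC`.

Yekatit 4, 1732 EC

The Gregorian equivalent of JDN 2356622 is 10 February 1740.
In the Ethiopian calendar that day is Yekatit 4, 1732 EC.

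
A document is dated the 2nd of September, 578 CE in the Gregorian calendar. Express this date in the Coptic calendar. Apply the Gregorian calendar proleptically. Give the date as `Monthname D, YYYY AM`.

Thout 3, 295 AM

Julian Day Number of the source date = 1932415.
Converting JDN 1932415 to the Coptic calendar gives 3 Thout 295 AM.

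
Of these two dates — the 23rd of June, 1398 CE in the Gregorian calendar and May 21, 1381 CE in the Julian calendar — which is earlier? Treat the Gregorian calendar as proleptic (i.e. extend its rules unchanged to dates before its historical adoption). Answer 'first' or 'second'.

second

The two dates have Julian Day Numbers 2231843 and 2225609 respectively.
Since 2225609 < 2231843, the second date comes first.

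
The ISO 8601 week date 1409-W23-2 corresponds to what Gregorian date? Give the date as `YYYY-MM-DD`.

ISO week 1 of 1409 is the week containing the first Thursday of 1409.
Week 23, day 2 (Tuesday) lands on 1409-06-06.

1409-06-06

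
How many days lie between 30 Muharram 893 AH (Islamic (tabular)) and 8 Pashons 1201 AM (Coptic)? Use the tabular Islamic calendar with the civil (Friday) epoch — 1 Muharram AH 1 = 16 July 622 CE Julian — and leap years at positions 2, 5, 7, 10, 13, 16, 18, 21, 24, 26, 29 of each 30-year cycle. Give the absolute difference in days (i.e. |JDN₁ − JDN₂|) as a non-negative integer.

JDN of the first date = 2264564.
JDN of the second date = 2263577.
|2263577 − 2264564| = 987.

987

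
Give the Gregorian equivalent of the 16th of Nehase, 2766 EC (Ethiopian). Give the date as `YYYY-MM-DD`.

2774-08-28

Julian Day Number of the source date = 2734482.
Converting JDN 2734482 to the Gregorian calendar gives 28 August 2774 CE.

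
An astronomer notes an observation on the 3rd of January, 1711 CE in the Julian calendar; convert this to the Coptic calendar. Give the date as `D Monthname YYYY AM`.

The source date corresponds to 14 January 1711 in the Gregorian calendar (JDN 2346003).
That day falls on 8 Tobi 1427 AM in the Coptic calendar.

8 Tobi 1427 AM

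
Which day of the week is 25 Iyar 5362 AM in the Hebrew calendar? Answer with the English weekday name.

Thursday

In the Gregorian calendar this is 16 May 1602 (JDN 2306314).
JDN 2306314 mod 7 = 3, and JDN 0 was a Monday, so this is a Thursday.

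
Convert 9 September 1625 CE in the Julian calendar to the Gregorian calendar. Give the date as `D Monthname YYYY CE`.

19 September 1625 CE

At this point the Julian calendar is 10 days behind the Gregorian.
9 September 1625 Julian + 10 days → 19 September 1625 Gregorian.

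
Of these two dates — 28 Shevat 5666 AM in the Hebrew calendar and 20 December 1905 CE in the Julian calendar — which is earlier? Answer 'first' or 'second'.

second

Converting both to JDN: 2417265 vs 2417213; the smaller is the second.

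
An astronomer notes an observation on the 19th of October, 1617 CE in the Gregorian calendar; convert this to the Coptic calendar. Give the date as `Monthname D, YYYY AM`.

Paopi 12, 1334 AM

Julian Day Number of the source date = 2311949.
Converting JDN 2311949 to the Coptic calendar gives 12 Paopi 1334 AM.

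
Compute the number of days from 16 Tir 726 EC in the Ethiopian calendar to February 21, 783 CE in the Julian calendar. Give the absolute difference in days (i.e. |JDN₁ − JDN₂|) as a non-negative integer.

JDN of the first date = 1989162.
JDN of the second date = 2007100.
|2007100 − 1989162| = 17938.

17938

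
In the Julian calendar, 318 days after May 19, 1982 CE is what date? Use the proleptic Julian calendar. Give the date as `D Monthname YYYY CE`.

Counting 318 days forward from JDN 2445122 reaches JDN 2445440, which is 2 April 1983 CE.

2 April 1983 CE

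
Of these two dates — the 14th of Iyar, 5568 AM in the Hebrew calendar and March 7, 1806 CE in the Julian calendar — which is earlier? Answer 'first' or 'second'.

The two dates have Julian Day Numbers 2381549 and 2380765 respectively.
Since 2380765 < 2381549, the second date comes first.

second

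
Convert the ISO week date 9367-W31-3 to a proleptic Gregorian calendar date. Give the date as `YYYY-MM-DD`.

9367-07-29

ISO week 1 of 9367 is the week containing the first Thursday of 9367.
Week 31, day 3 (Wednesday) lands on 9367-07-29.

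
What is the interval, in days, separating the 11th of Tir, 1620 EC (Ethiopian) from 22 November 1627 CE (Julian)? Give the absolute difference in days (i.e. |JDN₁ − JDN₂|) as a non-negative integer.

First date → JDN 2315691; second date → JDN 2315645.
The interval is |2315691 − 2315645| = 46 days.

46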